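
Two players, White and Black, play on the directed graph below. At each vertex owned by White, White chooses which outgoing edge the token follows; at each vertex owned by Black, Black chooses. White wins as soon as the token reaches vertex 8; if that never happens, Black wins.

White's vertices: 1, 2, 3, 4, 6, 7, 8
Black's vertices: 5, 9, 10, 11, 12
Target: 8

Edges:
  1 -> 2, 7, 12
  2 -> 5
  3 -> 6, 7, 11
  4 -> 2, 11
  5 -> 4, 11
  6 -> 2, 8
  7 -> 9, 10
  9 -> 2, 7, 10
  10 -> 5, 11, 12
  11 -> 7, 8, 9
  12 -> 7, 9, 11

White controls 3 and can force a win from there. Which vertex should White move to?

6

A0 = {8}
A1: add {6} — 6 (White) has 6→8.
A2: add {3} — 3 (White) has 3→6.
A3 = A2; e.g. 1 (White) has no edge into A2. Fixed point.
From 3, successor 6 is in the attractor (rank 1); the other successors 7, 11 are not.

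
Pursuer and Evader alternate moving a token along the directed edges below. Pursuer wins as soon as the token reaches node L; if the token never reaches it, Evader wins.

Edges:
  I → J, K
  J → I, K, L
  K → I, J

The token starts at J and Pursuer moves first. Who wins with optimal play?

Track states (vertex, player-to-move).
A0 = {(L,Pursuer), (L,Evader)}
A1: add {(J,Pursuer)}.
(J,Pursuer) ∈ A1 ⇒ Pursuer forces the target.

Pursuer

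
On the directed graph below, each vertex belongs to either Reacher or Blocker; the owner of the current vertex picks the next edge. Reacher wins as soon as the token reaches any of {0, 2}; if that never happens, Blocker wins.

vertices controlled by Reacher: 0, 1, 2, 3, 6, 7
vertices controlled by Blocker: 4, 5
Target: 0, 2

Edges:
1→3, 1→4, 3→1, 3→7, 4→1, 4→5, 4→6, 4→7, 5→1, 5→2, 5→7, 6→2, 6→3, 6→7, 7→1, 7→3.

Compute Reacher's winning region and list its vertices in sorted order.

A0 = {0, 2}
A1: add {6} — 6 (Reacher) has 6→2.
A2 = A1; e.g. 1 (Reacher) has no edge into A1. Fixed point.
Reacher's winning region = {0, 2, 6}.

0, 2, 6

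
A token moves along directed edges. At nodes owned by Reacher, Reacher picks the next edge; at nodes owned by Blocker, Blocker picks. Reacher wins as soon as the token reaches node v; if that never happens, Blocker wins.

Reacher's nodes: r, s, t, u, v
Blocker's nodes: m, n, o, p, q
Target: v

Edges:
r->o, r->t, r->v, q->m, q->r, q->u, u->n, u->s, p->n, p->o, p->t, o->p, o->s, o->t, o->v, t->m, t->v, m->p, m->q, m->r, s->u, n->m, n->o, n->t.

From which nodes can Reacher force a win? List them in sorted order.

A0 = {v}
A1: add {r, t} — r (Reacher) has r→v; t (Reacher) has t→v.
A2 = A1; e.g. m (Blocker) can still go to p. Fixed point.
Reacher's winning region = {r, t, v}.

r, t, v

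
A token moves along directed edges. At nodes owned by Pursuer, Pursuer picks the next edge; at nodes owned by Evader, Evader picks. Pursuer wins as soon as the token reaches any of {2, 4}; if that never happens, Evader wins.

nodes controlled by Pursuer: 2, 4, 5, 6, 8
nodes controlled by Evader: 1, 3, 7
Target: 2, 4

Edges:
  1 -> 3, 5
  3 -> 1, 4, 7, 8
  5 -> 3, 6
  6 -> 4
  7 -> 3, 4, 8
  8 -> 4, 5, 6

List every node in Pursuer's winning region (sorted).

2, 4, 5, 6, 8

A0 = {2, 4}
A1: add {6, 8} — 6 (Pursuer) has 6→4; 8 (Pursuer) has 8→4.
A2: add {5} — 5 (Pursuer) has 5→6.
A3 = A2; e.g. 1 (Evader) can still go to 3. Fixed point.
Pursuer's winning region = {2, 4, 5, 6, 8}.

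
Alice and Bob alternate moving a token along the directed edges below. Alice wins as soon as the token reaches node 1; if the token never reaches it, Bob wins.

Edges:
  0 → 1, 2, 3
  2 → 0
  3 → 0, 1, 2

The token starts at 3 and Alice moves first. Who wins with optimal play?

Alice

Track states (vertex, player-to-move).
A0 = {(1,Alice), (1,Bob)}
A1: add {(0,Alice), (3,Alice)}.
(3,Alice) ∈ A1 ⇒ Alice forces the target.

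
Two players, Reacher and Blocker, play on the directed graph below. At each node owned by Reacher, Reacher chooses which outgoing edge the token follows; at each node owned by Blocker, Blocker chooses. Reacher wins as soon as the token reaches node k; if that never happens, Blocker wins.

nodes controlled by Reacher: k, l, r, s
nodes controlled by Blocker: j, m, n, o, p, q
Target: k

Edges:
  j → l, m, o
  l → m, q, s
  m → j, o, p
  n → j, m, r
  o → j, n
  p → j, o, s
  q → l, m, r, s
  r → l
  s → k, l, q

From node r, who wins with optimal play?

Reacher

A0 = {k}
A1: add {s} — s (Reacher) has s→k.
A2: add {l} — l (Reacher) has l→s.
A3: add {r} — r (Reacher) has r→l.
A4 = A3; e.g. j (Blocker) can still go to m. Fixed point.
r ∈ A3, so Reacher can force the target.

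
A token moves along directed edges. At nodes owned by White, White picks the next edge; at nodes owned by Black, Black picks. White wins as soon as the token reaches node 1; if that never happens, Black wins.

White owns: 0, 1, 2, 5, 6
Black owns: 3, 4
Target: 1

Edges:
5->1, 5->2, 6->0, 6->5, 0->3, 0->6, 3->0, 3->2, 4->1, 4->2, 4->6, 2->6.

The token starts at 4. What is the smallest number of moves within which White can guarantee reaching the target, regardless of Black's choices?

4

A0 = {1}
A1: add {5} — 5 (White) has 5→1.
A2: add {6} — 6 (White) has 6→5.
A3: add {0, 2} — 0 (White) has 0→6; 2 (White) has 2→6.
A4: add {3, 4} — 3 (Black): all of {0, 2} already in; 4 (Black): all of {1, 2, 6} already in.
A4 = all vertices. Fixed point.
4 enters the attractor at level 4, so White can force the target in 4 moves from there.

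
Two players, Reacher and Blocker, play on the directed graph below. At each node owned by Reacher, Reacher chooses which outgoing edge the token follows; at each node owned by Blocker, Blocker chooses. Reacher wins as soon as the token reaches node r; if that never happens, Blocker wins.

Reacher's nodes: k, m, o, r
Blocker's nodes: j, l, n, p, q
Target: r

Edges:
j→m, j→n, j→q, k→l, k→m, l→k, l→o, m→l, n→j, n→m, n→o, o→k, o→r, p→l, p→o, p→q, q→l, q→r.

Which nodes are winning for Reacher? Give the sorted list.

o, r

A0 = {r}
A1: add {o} — o (Reacher) has o→r.
A2 = A1; e.g. j (Blocker) can still go to m. Fixed point.
Reacher's winning region = {o, r}.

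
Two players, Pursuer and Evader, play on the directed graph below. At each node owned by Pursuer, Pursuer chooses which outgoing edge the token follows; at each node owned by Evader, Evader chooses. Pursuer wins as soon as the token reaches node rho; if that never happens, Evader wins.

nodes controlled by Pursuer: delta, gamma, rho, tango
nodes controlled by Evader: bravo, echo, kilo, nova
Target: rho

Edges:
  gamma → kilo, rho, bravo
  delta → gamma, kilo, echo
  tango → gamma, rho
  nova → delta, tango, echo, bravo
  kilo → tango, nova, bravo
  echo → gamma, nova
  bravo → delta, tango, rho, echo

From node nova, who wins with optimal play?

A0 = {rho}
A1: add {gamma, tango} — gamma (Pursuer) has gamma→rho; tango (Pursuer) has tango→rho.
A2: add {delta} — delta (Pursuer) has delta→gamma.
A3 = A2; e.g. nova (Evader) can still go to echo. Fixed point.
nova never enters the attractor, so Evader can avoid the target forever.

Evader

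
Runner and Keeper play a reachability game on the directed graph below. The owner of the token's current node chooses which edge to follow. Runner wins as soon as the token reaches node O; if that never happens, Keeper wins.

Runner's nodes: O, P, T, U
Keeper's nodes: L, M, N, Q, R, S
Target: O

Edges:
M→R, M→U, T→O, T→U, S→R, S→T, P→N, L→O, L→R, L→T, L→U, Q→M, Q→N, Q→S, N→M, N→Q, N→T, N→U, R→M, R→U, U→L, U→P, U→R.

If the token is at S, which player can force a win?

Keeper

A0 = {O}
A1: add {T} — T (Runner) has T→O.
A2 = A1; e.g. L (Keeper) can still go to R. Fixed point.
S never enters the attractor, so Keeper can avoid the target forever.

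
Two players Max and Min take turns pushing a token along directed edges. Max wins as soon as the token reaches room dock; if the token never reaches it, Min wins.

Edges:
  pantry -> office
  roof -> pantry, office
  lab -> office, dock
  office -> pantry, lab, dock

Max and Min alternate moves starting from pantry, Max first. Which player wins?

Min

Track states (vertex, player-to-move).
A0 = {(dock,Max), (dock,Min)}
A1: add {(lab,Max), (office,Max)}.
A2: add {(pantry,Min), (lab,Min)}.
A3: add {(roof,Max)}.
A4 = A3; e.g. (pantry,Max) stays out. (pantry,Max) never enters ⇒ Min avoids the target.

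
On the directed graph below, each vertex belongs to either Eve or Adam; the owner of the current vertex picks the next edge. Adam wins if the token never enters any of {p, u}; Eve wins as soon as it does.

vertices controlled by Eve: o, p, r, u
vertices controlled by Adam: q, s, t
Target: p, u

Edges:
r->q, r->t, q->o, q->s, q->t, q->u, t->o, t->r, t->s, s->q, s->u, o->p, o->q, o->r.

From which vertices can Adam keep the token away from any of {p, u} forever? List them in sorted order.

q, r, s, t

A0 = {p, u}
A1: add {o} — o (Eve) has o→p.
A2 = A1; e.g. q (Adam) can still go to s. Fixed point.
Eve's attractor = {o, p, u}; Adam avoids the target exactly from the complement.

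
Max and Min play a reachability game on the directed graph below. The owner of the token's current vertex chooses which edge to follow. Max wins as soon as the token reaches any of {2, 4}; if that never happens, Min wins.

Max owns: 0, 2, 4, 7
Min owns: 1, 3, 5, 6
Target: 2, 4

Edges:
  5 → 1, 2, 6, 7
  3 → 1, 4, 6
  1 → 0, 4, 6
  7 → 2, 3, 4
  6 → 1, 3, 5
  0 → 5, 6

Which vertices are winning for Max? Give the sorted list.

A0 = {2, 4}
A1: add {7} — 7 (Max) has 7→2.
A2 = A1; e.g. 0 (Max) has no edge into A1. Fixed point.
Max's winning region = {2, 4, 7}.

2, 4, 7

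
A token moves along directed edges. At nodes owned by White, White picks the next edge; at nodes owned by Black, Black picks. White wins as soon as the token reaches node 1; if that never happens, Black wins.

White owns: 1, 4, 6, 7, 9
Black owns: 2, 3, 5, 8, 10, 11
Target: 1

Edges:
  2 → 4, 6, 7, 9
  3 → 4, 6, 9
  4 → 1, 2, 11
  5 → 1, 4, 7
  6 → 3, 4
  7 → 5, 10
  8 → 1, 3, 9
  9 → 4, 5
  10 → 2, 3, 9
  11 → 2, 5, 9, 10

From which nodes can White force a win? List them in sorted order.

1, 3, 4, 6, 8, 9

A0 = {1}
A1: add {4} — 4 (White) has 4→1.
A2: add {6, 9} — 6 (White) has 6→4; 9 (White) has 9→4.
A3: add {3} — 3 (Black): all of {4, 6, 9} already in.
A4: add {8} — 8 (Black): all of {1, 3, 9} already in.
A5 = A4; e.g. 2 (Black) can still go to 7. Fixed point.
White's winning region = {1, 3, 4, 6, 8, 9}.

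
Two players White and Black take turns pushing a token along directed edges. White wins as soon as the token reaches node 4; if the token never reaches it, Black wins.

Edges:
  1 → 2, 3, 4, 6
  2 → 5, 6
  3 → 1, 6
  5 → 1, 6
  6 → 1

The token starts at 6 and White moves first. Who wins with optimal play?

Black

Track states (vertex, player-to-move).
A0 = {(4,White), (4,Black)}
A1: add {(1,White)}.
A2: add {(6,Black)}.
A3: add {(2,White), (3,White), (5,White)}.
A4 = A3; e.g. (1,Black) stays out. (6,White) never enters ⇒ Black avoids the target.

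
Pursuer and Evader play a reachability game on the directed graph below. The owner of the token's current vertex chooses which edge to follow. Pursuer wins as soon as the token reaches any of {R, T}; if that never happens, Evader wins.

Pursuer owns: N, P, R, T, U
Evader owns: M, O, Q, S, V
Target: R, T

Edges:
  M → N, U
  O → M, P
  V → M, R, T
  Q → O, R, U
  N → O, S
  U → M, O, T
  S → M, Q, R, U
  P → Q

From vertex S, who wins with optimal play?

A0 = {R, T}
A1: add {U} — U (Pursuer) has U→T.
A2 = A1; e.g. M (Evader) can still go to N. Fixed point.
S never enters the attractor, so Evader can avoid the target forever.

Evader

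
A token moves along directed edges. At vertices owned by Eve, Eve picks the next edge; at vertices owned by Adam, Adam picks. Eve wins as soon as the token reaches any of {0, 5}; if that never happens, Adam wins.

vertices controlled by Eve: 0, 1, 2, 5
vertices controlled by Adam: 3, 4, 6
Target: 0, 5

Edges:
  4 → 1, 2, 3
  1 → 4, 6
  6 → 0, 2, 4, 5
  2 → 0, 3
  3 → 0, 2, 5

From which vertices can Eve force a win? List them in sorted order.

A0 = {0, 5}
A1: add {2} — 2 (Eve) has 2→0.
A2: add {3} — 3 (Adam): all of {0, 2, 5} already in.
A3 = A2; e.g. 1 (Eve) has no edge into A2. Fixed point.
Eve's winning region = {0, 2, 3, 5}.

0, 2, 3, 5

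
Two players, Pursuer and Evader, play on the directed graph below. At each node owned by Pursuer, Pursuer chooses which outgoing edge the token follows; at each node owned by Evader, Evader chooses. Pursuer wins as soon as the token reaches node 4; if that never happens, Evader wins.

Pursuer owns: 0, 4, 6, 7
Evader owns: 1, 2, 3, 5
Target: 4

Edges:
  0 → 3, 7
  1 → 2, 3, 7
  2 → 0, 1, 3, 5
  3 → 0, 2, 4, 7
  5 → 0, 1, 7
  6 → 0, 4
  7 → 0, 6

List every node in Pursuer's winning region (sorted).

0, 4, 6, 7

A0 = {4}
A1: add {6} — 6 (Pursuer) has 6→4.
A2: add {7} — 7 (Pursuer) has 7→6.
A3: add {0} — 0 (Pursuer) has 0→7.
A4 = A3; e.g. 1 (Evader) can still go to 2. Fixed point.
Pursuer's winning region = {0, 4, 6, 7}.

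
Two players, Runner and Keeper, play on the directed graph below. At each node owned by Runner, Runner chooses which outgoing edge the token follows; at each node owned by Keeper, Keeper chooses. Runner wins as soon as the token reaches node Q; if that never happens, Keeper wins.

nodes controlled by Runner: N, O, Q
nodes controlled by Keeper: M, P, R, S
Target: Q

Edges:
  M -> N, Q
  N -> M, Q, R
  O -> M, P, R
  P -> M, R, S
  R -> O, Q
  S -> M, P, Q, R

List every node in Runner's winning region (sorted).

M, N, O, Q, R

A0 = {Q}
A1: add {N} — N (Runner) has N→Q.
A2: add {M} — M (Keeper): all of {N, Q} already in.
A3: add {O} — O (Runner) has O→M.
A4: add {R} — R (Keeper): all of {O, Q} already in.
A5 = A4; e.g. P (Keeper) can still go to S. Fixed point.
Runner's winning region = {M, N, O, Q, R}.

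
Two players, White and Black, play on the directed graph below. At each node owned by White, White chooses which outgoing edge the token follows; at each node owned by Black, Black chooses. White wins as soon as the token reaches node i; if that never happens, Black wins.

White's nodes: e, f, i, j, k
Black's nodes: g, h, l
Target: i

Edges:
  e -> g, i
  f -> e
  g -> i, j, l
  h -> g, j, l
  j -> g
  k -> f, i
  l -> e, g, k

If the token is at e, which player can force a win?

A0 = {i}
A1: add {e, k} — e (White) has e→i; k (White) has k→i.
e ∈ A1, so White can force the target.

White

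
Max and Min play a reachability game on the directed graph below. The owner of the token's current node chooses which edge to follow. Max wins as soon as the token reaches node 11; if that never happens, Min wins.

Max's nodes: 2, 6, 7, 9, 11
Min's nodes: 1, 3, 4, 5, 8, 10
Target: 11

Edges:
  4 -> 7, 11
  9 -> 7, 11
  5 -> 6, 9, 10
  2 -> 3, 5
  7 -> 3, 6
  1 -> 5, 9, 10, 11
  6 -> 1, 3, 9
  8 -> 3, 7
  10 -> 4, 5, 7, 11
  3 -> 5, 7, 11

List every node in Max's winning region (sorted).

A0 = {11}
A1: add {9} — 9 (Max) has 9→11.
A2: add {6} — 6 (Max) has 6→9.
A3: add {7} — 7 (Max) has 7→6.
A4: add {4} — 4 (Min): all of {7, 11} already in.
A5 = A4; e.g. 1 (Min) can still go to 5. Fixed point.
Max's winning region = {4, 6, 7, 9, 11}.

4, 6, 7, 9, 11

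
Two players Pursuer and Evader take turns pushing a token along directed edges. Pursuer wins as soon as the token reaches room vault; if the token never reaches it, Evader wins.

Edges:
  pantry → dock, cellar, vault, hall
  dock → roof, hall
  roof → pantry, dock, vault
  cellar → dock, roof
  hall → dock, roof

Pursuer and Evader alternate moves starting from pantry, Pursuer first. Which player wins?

Track states (vertex, player-to-move).
A0 = {(vault,Pursuer), (vault,Evader)}
A1: add {(pantry,Pursuer), (roof,Pursuer)}.
(pantry,Pursuer) ∈ A1 ⇒ Pursuer forces the target.

Pursuer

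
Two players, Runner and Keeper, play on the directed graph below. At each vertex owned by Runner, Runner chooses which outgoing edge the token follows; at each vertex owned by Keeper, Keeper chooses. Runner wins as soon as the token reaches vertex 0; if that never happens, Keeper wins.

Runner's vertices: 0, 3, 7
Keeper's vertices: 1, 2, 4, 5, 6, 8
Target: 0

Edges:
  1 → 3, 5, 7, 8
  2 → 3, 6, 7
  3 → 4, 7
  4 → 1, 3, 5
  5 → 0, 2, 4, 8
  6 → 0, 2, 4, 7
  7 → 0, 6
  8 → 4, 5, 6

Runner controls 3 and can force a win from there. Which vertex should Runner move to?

A0 = {0}
A1: add {7} — 7 (Runner) has 7→0.
A2: add {3} — 3 (Runner) has 3→7.
A3 = A2; e.g. 1 (Keeper) can still go to 5. Fixed point.
From 3, successor 7 is in the attractor (rank 1); the other successor 4 is not.

7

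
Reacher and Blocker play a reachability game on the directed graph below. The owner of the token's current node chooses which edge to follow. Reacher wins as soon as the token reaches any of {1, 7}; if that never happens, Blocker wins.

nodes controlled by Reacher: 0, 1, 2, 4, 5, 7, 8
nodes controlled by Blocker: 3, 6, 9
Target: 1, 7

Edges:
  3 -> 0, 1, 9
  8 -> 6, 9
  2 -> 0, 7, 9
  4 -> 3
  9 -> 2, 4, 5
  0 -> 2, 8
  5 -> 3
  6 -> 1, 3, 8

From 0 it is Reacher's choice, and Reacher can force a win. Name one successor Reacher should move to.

A0 = {1, 7}
A1: add {2} — 2 (Reacher) has 2→7.
A2: add {0} — 0 (Reacher) has 0→2.
A3 = A2; e.g. 3 (Blocker) can still go to 9. Fixed point.
From 0, successor 2 is in the attractor (rank 1); the other successor 8 is not.

2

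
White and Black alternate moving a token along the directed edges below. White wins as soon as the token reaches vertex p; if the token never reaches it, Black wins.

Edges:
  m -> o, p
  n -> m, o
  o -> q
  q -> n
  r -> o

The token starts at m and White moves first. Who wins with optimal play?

White

Track states (vertex, player-to-move).
A0 = {(p,White), (p,Black)}
A1: add {(m,White)}.
(m,White) ∈ A1 ⇒ White forces the target.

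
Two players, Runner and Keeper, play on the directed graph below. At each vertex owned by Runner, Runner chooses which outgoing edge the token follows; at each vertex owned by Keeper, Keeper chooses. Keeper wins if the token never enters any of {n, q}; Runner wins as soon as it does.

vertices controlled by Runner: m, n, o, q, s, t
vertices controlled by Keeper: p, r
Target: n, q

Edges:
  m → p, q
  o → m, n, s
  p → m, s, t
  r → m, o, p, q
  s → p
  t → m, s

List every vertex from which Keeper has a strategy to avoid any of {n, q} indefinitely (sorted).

p, r, s

A0 = {n, q}
A1: add {m, o} — m (Runner) has m→q; o (Runner) has o→n.
A2: add {t} — t (Runner) has t→m.
A3 = A2; e.g. p (Keeper) can still go to s. Fixed point.
Runner's attractor = {m, n, o, q, t}; Keeper avoids the target exactly from the complement.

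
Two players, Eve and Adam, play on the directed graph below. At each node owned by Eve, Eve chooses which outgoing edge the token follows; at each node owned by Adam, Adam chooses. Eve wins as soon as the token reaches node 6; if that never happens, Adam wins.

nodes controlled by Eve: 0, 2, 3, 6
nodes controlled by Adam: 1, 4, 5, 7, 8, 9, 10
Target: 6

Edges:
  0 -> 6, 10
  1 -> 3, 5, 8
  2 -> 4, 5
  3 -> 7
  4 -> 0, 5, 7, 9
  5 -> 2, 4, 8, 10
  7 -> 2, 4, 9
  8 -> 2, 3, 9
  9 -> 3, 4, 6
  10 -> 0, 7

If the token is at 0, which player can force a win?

A0 = {6}
A1: add {0} — 0 (Eve) has 0→6.
A2 = A1; e.g. 1 (Adam) can still go to 3. Fixed point.
0 ∈ A1, so Eve can force the target.

Eve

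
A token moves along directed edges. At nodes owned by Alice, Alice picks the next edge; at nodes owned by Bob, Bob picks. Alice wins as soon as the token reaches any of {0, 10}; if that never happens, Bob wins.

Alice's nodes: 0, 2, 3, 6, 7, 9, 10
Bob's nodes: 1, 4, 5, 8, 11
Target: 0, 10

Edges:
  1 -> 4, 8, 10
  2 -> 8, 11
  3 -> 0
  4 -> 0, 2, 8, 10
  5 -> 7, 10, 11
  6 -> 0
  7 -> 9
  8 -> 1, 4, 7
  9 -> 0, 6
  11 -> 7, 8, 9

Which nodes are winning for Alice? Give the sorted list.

A0 = {0, 10}
A1: add {3, 6, 9} — 3 (Alice) has 3→0; 6 (Alice) has 6→0; 9 (Alice) has 9→0.
A2: add {7} — 7 (Alice) has 7→9.
A3 = A2; e.g. 1 (Bob) can still go to 4. Fixed point.
Alice's winning region = {0, 3, 6, 7, 9, 10}.

0, 3, 6, 7, 9, 10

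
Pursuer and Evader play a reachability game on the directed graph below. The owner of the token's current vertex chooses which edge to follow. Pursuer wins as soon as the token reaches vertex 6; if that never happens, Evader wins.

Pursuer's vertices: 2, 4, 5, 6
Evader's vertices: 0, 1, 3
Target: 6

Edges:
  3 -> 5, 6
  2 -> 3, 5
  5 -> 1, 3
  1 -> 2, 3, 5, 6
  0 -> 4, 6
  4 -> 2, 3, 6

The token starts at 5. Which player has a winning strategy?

Evader

A0 = {6}
A1: add {4} — 4 (Pursuer) has 4→6.
A2: add {0} — 0 (Evader): all of {4, 6} already in.
A3 = A2; e.g. 1 (Evader) can still go to 2. Fixed point.
5 never enters the attractor, so Evader can avoid the target forever.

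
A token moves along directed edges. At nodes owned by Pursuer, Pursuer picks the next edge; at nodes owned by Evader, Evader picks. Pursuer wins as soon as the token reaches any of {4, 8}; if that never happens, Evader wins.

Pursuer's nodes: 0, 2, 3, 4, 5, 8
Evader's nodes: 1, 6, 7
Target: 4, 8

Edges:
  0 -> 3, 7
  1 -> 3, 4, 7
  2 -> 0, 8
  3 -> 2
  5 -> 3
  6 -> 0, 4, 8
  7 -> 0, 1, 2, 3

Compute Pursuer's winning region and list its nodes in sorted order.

A0 = {4, 8}
A1: add {2} — 2 (Pursuer) has 2→8.
A2: add {3} — 3 (Pursuer) has 3→2.
A3: add {0, 5} — 0 (Pursuer) has 0→3; 5 (Pursuer) has 5→3.
A4: add {6} — 6 (Evader): all of {0, 4, 8} already in.
A5 = A4; e.g. 1 (Evader) can still go to 7. Fixed point.
Pursuer's winning region = {0, 2, 3, 4, 5, 6, 8}.

0, 2, 3, 4, 5, 6, 8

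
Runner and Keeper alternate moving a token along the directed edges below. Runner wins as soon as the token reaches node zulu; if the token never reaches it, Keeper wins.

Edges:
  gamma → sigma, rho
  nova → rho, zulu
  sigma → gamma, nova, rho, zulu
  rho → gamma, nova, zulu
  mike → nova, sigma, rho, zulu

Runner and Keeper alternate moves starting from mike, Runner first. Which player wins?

Runner

Track states (vertex, player-to-move).
A0 = {(zulu,Runner), (zulu,Keeper)}
A1: add {(nova,Runner), (sigma,Runner), (rho,Runner), (mike,Runner)}.
(mike,Runner) ∈ A1 ⇒ Runner forces the target.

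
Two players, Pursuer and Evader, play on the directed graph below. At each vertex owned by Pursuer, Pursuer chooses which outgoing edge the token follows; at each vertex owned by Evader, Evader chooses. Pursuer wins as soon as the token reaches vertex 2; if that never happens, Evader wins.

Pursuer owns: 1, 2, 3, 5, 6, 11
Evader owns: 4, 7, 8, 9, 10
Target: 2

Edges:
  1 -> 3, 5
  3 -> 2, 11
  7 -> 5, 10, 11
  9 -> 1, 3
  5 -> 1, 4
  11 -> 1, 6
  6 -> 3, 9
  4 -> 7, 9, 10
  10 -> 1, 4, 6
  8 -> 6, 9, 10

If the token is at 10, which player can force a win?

Evader

A0 = {2}
A1: add {3} — 3 (Pursuer) has 3→2.
A2: add {1, 6} — 1 (Pursuer) has 1→3; 6 (Pursuer) has 6→3.
A3: add {5, 9, 11} — 5 (Pursuer) has 5→1; 9 (Evader): all of {1, 3} already in; 11 (Pursuer) has 11→1.
A4 = A3; e.g. 4 (Evader) can still go to 7. Fixed point.
10 never enters the attractor, so Evader can avoid the target forever.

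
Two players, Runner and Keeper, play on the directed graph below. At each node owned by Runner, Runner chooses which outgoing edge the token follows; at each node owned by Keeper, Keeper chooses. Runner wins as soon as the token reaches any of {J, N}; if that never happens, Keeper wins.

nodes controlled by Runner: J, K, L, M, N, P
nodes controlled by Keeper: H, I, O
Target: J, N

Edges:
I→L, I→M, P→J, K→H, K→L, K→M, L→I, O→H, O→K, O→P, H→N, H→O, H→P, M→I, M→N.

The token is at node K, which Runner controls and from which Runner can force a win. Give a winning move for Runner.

M

A0 = {J, N}
A1: add {M, P} — M (Runner) has M→N; P (Runner) has P→J.
A2: add {K} — K (Runner) has K→M.
A3 = A2; e.g. H (Keeper) can still go to O. Fixed point.
From K, successor M is in the attractor (rank 1); the other successors H, L are not.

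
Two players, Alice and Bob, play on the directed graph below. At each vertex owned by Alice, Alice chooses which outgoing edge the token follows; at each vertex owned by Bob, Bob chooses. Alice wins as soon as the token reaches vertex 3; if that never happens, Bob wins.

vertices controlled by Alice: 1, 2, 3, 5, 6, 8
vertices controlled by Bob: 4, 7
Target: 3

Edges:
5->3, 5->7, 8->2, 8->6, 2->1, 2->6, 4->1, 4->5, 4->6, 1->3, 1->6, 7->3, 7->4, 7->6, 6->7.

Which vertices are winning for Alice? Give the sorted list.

1, 2, 3, 5, 8

A0 = {3}
A1: add {1, 5} — 1 (Alice) has 1→3; 5 (Alice) has 5→3.
A2: add {2} — 2 (Alice) has 2→1.
A3: add {8} — 8 (Alice) has 8→2.
A4 = A3; e.g. 4 (Bob) can still go to 6. Fixed point.
Alice's winning region = {1, 2, 3, 5, 8}.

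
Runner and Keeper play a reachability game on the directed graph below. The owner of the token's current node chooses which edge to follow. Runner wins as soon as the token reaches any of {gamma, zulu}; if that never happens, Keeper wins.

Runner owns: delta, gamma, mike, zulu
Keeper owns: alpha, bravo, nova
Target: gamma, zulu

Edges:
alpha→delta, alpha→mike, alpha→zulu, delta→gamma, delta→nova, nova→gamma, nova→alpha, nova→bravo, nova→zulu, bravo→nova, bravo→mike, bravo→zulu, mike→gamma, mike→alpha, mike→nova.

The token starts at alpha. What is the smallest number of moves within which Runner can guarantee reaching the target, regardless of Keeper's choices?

A0 = {gamma, zulu}
A1: add {delta, mike} — delta (Runner) has delta→gamma; mike (Runner) has mike→gamma.
A2: add {alpha} — alpha (Keeper): all of {delta, mike, zulu} already in.
A3 = A2; e.g. nova (Keeper) can still go to bravo. Fixed point.
alpha enters the attractor at level 2, so Runner can force the target in 2 moves from there.

2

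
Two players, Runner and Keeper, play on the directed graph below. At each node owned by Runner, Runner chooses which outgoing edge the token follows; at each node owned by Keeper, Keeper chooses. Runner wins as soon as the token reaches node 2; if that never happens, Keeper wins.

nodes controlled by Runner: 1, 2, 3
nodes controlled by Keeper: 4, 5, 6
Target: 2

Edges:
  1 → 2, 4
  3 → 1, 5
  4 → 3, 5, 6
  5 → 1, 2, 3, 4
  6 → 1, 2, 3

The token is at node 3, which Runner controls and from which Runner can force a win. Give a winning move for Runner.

A0 = {2}
A1: add {1} — 1 (Runner) has 1→2.
A2: add {3} — 3 (Runner) has 3→1.
A3: add {6} — 6 (Keeper): all of {1, 2, 3} already in.
A4 = A3; e.g. 4 (Keeper) can still go to 5. Fixed point.
From 3, successor 1 is in the attractor (rank 1); the other successor 5 is not.

1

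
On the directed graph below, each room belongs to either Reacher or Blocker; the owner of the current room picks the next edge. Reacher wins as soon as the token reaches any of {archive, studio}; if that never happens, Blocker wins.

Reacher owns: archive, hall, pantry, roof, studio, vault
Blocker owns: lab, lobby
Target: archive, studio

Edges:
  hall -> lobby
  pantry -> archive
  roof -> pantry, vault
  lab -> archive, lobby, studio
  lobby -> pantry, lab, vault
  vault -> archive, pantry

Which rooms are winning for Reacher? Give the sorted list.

archive, pantry, roof, studio, vault

A0 = {archive, studio}
A1: add {pantry, vault} — pantry (Reacher) has pantry→archive; vault (Reacher) has vault→archive.
A2: add {roof} — roof (Reacher) has roof→pantry.
A3 = A2; e.g. hall (Reacher) has no edge into A2. Fixed point.
Reacher's winning region = {archive, pantry, roof, studio, vault}.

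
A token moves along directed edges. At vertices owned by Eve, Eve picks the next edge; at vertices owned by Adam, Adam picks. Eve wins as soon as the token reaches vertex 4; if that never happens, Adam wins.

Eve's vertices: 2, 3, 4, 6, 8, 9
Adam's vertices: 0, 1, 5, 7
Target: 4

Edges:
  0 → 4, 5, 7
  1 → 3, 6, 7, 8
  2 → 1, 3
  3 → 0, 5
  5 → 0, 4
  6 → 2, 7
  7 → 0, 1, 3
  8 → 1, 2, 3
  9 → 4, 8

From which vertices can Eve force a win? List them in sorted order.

4, 9

A0 = {4}
A1: add {9} — 9 (Eve) has 9→4.
A2 = A1; e.g. 0 (Adam) can still go to 5. Fixed point.
Eve's winning region = {4, 9}.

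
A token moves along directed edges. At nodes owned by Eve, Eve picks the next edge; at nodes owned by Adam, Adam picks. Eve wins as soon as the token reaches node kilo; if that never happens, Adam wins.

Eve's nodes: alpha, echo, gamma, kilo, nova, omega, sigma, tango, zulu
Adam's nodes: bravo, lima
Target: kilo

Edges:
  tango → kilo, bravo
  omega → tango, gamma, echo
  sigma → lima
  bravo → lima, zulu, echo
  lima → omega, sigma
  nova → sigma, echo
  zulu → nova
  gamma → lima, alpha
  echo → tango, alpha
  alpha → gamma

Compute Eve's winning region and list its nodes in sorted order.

A0 = {kilo}
A1: add {tango} — tango (Eve) has tango→kilo.
A2: add {echo, omega} — omega (Eve) has omega→tango; echo (Eve) has echo→tango.
A3: add {nova} — nova (Eve) has nova→echo.
A4: add {zulu} — zulu (Eve) has zulu→nova.
A5 = A4; e.g. sigma (Eve) has no edge into A4. Fixed point.
Eve's winning region = {echo, kilo, nova, omega, tango, zulu}.

echo, kilo, nova, omega, tango, zulu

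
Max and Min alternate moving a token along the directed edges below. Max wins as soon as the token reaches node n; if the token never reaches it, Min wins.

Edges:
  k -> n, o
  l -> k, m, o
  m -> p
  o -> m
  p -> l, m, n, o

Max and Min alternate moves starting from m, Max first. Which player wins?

Min

Track states (vertex, player-to-move).
A0 = {(n,Max), (n,Min)}
A1: add {(k,Max), (p,Max)}.
A2: add {(m,Min)}.
A3: add {(l,Max), (o,Max)}.
A4: add {(k,Min)}.
A5 = A4; e.g. (l,Min) stays out. (m,Max) never enters ⇒ Min avoids the target.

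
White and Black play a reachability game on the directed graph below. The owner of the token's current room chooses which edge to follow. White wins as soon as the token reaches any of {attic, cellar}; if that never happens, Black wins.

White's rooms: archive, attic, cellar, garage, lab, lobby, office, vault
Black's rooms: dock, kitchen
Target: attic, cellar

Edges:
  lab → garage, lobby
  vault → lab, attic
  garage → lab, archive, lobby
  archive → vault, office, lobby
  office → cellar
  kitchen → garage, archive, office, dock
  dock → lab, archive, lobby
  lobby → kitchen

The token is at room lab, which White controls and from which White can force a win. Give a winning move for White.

A0 = {attic, cellar}
A1: add {office, vault} — vault (White) has vault→attic; office (White) has office→cellar.
A2: add {archive} — archive (White) has archive→vault.
A3: add {garage} — garage (White) has garage→archive.
A4: add {lab} — lab (White) has lab→garage.
A5 = A4; e.g. kitchen (Black) can still go to dock. Fixed point.
From lab, successor garage is in the attractor (rank 3); the other successor lobby is not.

garage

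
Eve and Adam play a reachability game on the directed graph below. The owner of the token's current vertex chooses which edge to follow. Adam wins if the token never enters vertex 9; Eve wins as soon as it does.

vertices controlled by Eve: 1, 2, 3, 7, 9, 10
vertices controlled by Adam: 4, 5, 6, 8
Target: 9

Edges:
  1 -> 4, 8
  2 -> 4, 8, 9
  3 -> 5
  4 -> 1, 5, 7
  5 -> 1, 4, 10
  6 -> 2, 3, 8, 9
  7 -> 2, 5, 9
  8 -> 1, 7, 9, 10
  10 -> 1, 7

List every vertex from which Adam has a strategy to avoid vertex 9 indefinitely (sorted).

A0 = {9}
A1: add {2, 7} — 2 (Eve) has 2→9; 7 (Eve) has 7→9.
A2: add {10} — 10 (Eve) has 10→7.
A3 = A2; e.g. 1 (Eve) has no edge into A2. Fixed point.
Eve's attractor = {2, 7, 9, 10}; Adam avoids the target exactly from the complement.

1, 3, 4, 5, 6, 8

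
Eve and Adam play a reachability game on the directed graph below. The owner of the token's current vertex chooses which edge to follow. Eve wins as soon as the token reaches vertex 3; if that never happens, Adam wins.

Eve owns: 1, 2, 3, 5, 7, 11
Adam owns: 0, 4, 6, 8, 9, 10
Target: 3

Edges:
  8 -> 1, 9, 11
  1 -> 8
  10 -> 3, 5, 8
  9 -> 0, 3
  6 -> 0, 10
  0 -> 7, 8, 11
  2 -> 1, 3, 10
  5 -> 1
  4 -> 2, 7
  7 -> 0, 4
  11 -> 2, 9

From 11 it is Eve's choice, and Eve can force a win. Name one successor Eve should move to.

A0 = {3}
A1: add {2} — 2 (Eve) has 2→3.
A2: add {11} — 11 (Eve) has 11→2.
A3 = A2; e.g. 0 (Adam) can still go to 7. Fixed point.
From 11, successor 2 is in the attractor (rank 1); the other successor 9 is not.

2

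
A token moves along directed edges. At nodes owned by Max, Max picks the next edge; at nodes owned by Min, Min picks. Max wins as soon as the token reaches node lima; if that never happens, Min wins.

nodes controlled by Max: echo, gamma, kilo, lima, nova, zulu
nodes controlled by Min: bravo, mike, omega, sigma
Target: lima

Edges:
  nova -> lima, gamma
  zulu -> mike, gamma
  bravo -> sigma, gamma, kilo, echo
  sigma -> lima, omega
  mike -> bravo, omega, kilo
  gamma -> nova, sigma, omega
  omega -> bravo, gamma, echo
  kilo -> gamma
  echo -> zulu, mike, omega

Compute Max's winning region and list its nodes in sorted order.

A0 = {lima}
A1: add {nova} — nova (Max) has nova→lima.
A2: add {gamma} — gamma (Max) has gamma→nova.
A3: add {kilo, zulu} — zulu (Max) has zulu→gamma; kilo (Max) has kilo→gamma.
A4: add {echo} — echo (Max) has echo→zulu.
A5 = A4; e.g. bravo (Min) can still go to sigma. Fixed point.
Max's winning region = {echo, gamma, kilo, lima, nova, zulu}.

echo, gamma, kilo, lima, nova, zulu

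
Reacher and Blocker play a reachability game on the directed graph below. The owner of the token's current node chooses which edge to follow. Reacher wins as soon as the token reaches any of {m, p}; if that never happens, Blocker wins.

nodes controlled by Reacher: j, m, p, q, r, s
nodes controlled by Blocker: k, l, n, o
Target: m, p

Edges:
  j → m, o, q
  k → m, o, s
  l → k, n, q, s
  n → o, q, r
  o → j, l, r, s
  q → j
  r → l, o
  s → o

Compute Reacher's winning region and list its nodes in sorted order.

A0 = {m, p}
A1: add {j} — j (Reacher) has j→m.
A2: add {q} — q (Reacher) has q→j.
A3 = A2; e.g. k (Blocker) can still go to o. Fixed point.
Reacher's winning region = {j, m, p, q}.

j, m, p, q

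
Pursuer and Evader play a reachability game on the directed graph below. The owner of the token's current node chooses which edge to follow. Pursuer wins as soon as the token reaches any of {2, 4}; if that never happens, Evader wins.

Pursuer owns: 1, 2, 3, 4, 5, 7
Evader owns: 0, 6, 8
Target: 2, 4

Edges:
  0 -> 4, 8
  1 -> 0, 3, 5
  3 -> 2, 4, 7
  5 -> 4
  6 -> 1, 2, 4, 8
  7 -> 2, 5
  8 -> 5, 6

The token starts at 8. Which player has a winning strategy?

Evader

A0 = {2, 4}
A1: add {3, 5, 7} — 3 (Pursuer) has 3→2; 5 (Pursuer) has 5→4; 7 (Pursuer) has 7→2.
A2: add {1} — 1 (Pursuer) has 1→3.
A3 = A2; e.g. 0 (Evader) can still go to 8. Fixed point.
8 never enters the attractor, so Evader can avoid the target forever.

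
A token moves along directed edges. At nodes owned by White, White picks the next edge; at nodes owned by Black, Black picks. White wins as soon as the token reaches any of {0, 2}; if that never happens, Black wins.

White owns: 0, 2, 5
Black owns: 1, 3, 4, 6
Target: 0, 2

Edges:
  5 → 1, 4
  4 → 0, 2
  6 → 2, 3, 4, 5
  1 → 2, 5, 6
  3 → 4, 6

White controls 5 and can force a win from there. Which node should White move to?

4

A0 = {0, 2}
A1: add {4} — 4 (Black): all of {0, 2} already in.
A2: add {5} — 5 (White) has 5→4.
A3 = A2; e.g. 1 (Black) can still go to 6. Fixed point.
From 5, successor 4 is in the attractor (rank 1); the other successor 1 is not.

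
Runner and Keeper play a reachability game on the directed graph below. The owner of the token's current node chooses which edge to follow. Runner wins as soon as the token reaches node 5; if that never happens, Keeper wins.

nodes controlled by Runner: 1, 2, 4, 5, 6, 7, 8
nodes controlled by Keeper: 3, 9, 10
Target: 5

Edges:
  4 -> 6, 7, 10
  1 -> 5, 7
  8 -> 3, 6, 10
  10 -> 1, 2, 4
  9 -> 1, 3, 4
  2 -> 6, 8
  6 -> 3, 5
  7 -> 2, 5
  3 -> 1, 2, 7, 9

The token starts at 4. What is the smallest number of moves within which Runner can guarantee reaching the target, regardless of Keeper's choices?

2

A0 = {5}
A1: add {1, 6, 7} — 1 (Runner) has 1→5; 6 (Runner) has 6→5; 7 (Runner) has 7→5.
A2: add {2, 4, 8} — 2 (Runner) has 2→6; 4 (Runner) has 4→6; 8 (Runner) has 8→6.
4 enters the attractor at level 2, so Runner can force the target in 2 moves from there.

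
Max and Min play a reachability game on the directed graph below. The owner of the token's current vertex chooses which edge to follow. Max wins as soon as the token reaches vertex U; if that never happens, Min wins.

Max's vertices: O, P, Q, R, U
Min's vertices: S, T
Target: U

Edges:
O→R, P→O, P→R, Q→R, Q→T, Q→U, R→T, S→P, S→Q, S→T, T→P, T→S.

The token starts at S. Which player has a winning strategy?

A0 = {U}
A1: add {Q} — Q (Max) has Q→U.
A2 = A1; e.g. O (Max) has no edge into A1. Fixed point.
S never enters the attractor, so Min can avoid the target forever.

Min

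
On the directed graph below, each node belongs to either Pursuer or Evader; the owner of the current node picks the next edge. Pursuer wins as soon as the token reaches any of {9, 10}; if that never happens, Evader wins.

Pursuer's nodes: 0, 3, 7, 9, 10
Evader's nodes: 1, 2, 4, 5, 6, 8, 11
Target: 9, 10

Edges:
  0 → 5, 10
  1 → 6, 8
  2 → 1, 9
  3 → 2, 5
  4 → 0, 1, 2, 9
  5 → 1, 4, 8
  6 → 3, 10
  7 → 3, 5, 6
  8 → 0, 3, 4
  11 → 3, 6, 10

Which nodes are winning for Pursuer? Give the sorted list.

0, 9, 10

A0 = {9, 10}
A1: add {0} — 0 (Pursuer) has 0→10.
A2 = A1; e.g. 1 (Evader) can still go to 6. Fixed point.
Pursuer's winning region = {0, 9, 10}.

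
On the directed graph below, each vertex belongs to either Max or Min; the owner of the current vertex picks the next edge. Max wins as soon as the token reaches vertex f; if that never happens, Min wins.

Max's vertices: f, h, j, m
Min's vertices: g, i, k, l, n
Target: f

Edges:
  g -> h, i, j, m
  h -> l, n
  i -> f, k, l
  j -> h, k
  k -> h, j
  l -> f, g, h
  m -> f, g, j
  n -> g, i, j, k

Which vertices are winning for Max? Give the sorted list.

f, m

A0 = {f}
A1: add {m} — m (Max) has m→f.
A2 = A1; e.g. g (Min) can still go to h. Fixed point.
Max's winning region = {f, m}.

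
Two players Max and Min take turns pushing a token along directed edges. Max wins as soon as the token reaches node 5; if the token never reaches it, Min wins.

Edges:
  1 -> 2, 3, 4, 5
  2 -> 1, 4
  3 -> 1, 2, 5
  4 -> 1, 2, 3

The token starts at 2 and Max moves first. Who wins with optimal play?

Track states (vertex, player-to-move).
A0 = {(5,Max), (5,Min)}
A1: add {(1,Max), (3,Max)}.
A2 = A1; e.g. (1,Min) stays out. (2,Max) never enters ⇒ Min avoids the target.

Min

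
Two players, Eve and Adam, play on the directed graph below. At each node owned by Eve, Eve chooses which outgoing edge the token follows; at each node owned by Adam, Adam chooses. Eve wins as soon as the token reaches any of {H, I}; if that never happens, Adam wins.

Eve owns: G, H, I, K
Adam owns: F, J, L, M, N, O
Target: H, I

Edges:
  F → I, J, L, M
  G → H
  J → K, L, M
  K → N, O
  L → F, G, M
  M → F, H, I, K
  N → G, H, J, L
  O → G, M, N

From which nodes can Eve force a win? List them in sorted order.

A0 = {H, I}
A1: add {G} — G (Eve) has G→H.
A2 = A1; e.g. F (Adam) can still go to J. Fixed point.
Eve's winning region = {G, H, I}.

G, H, I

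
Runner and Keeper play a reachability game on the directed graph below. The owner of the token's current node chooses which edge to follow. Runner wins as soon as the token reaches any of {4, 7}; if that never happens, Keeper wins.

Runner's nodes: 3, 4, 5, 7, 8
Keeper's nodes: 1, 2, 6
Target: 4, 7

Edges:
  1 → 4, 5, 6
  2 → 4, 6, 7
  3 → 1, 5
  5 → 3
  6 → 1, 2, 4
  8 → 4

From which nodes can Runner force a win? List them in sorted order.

4, 7, 8

A0 = {4, 7}
A1: add {8} — 8 (Runner) has 8→4.
A2 = A1; e.g. 1 (Keeper) can still go to 5. Fixed point.
Runner's winning region = {4, 7, 8}.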